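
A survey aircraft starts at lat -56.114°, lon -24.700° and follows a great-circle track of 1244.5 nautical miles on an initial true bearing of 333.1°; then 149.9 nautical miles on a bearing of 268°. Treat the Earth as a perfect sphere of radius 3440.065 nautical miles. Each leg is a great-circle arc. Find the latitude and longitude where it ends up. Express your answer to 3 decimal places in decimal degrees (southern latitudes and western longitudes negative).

latitude -36.948°, longitude -39.374°

Apply the spherical direct solution leg by leg, carrying full precision between legs.
Leg 1: from (-56.114°, -24.700°), δ = 1244.5/3440.065 = 0.361766 rad, θ = 333.1° → φ = -36.901°, λ = -36.251°.
Leg 2: from (-36.901°, -36.251°), δ = 149.9/3440.065 = 0.043575 rad, θ = 268° → φ = -36.948°, λ = -39.374°.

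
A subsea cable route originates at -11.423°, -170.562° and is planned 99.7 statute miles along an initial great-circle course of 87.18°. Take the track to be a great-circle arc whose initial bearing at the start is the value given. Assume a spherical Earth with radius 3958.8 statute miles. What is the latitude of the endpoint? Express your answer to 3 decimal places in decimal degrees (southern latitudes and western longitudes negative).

latitude -11.348°

δ = 99.7/3958.8 = 0.025184 rad (1.4430°).
Start latitude φ₁ = -0.199369 rad; initial bearing θ = 1.521578 rad.
sin φ₂ = sin φ₁ cos δ + cos φ₁ sin δ cos θ = (-0.198051)(0.999683) + (0.980192)(0.025182)(0.049198) = -0.196774
φ₂ = asin(-0.196774) = -0.198066 rad = -11.348°.
Δλ = atan2( sin θ sin δ cos φ₁ , cos δ − sin φ₁ sin φ₂ ) = atan2(0.024653, 0.960712) = 0.025656 rad = 1.470°.
λ₂ = -170.562° + 1.470° = -169.092°.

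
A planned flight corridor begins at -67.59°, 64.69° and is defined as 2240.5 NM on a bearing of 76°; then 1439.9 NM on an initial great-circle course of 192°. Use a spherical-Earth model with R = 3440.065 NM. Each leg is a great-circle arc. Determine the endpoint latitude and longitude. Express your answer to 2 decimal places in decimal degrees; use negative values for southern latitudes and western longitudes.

Apply the spherical direct solution leg by leg, carrying full precision between legs.
Leg 1: from (-67.59°, 64.69°), δ = 2240.5/3440.065 = 0.651296 rad, θ = 76° → φ = -42.79°, λ = 117.97°.
Leg 2: from (-42.79°, 117.97°), δ = 1439.9/3440.065 = 0.418568 rad, θ = 192° → φ = -65.84°, λ = 106.05°.

latitude -65.84°, longitude 106.05°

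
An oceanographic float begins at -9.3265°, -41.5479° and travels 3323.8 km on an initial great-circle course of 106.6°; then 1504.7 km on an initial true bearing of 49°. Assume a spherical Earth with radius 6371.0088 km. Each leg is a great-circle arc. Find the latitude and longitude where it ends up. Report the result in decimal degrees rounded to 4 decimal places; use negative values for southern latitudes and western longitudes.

latitude -7.2309°, longitude -1.4500°

Apply the spherical direct solution leg by leg, carrying full precision between legs.
Leg 1: from (-9.3265°, -41.5479°), δ = 3323.8/6371.0088 = 0.521707 rad, θ = 106.6° → φ = -16.3196°, λ = -11.7039°.
Leg 2: from (-16.3196°, -11.7039°), δ = 1504.7/6371.0088 = 0.236179 rad, θ = 49° → φ = -7.2309°, λ = -1.4500°.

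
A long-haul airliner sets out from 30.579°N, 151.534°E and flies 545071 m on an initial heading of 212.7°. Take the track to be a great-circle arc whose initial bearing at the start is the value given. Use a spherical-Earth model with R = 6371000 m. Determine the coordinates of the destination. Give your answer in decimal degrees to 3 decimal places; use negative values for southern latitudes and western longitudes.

latitude 26.421°, longitude 148.579°

Central angle δ = d/R = 0.085555 rad.
Converting: φ₁ = 0.533704 rad, θ = 3.712315 rad.
Destination latitude: φ₂ = arcsin( sin φ₁ cos δ + cos φ₁ sin δ cos θ ) = arcsin(0.444958) = 26.421°.
Then Δλ = atan2(-0.039744, 0.769981) = -0.051571 rad, from sin θ sin δ cos φ₁ over cos δ − sin φ₁ sin φ₂.
Hence λ₂ = 151.534° + -2.955° = 148.579°.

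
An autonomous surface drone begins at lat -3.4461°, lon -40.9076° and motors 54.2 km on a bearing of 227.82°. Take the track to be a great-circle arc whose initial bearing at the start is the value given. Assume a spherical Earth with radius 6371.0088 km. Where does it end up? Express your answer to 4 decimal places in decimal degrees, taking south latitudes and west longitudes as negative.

latitude -3.7733°, longitude -41.2696°

δ = 54.2/6371.0088 = 0.008507 rad (0.4874°).
Start latitude φ₁ = -0.060146 rad; initial bearing θ = 3.976209 rad.
Applying the spherical law of cosines for sides, sin φ₂ = sin φ₁ cos δ + cos φ₁ sin δ cos θ = -0.065809, so φ₂ = -3.7733°.
Δλ = atan2( sin θ sin δ cos φ₁ , cos δ − sin φ₁ sin φ₂ ) = atan2(-0.006293, 0.996008) = -0.006318 rad = -0.3620°.
λ₂ = -40.9076° + -0.3620° = -41.2696°.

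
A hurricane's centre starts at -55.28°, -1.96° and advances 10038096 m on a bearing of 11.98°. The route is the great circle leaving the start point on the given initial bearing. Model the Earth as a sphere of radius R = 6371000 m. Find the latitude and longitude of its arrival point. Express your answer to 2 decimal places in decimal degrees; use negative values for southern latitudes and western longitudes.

δ = 10038096/6371000 = 1.575592 rad (90.2748°).
Converting: φ₁ = -0.964818 rad, θ = 0.209090 rad.
Destination latitude: φ₂ = arcsin( sin φ₁ cos δ + cos φ₁ sin δ cos θ ) = arcsin(0.561097) = 34.13°.
Then Δλ = atan2(0.118224, 0.456395) = 0.253467 rad, from sin θ sin δ cos φ₁ over cos δ − sin φ₁ sin φ₂.
λ₂ = λ₁ + Δλ = 12.56°.

latitude 34.13°, longitude 12.56°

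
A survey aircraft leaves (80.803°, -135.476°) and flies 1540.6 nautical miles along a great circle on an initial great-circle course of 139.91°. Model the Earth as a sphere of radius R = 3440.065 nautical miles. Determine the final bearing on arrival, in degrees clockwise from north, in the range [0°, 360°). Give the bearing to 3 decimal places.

final bearing 169.163°

Central angle δ = d/R = 0.447840 rad.
Converting: φ₁ = 1.410278 rad, θ = 2.441890 rad.
Destination latitude: φ₂ = arcsin( sin φ₁ cos δ + cos φ₁ sin δ cos θ ) = arcsin(0.836849) = 56.809°.
Δλ = atan2( sin θ sin δ cos φ₁ , cos δ − sin φ₁ sin φ₂ ) = atan2(0.044570, 0.075293) = 0.534483 rad = 30.624°.
λ₂ = λ₁ + Δλ = -104.852°.
The forward bearing on arrival equals the back-azimuth from the destination plus 180°.
Back-azimuth from P₂ (56.809°, -104.852°) to P₁ (80.803°, -135.476°), with Δλ' = λ₁ − λ₂ = -30.624°: atan2( sin Δλ' cos φ₁ , cos φ₂ sin φ₁ − sin φ₂ cos φ₁ cos Δλ' ) = 349.163°.
Final bearing = (349.163° + 180°) mod 360° = 169.163°.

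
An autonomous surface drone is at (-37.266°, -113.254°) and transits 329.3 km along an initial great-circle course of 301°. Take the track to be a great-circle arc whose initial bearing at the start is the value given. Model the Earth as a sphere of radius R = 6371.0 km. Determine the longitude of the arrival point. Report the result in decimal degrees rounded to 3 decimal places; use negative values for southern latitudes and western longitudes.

Central angle δ = d/R = 0.051687 rad.
Converting: φ₁ = -0.650414 rad, θ = 5.253441 rad.
Applying the spherical law of cosines for sides, sin φ₂ = sin φ₁ cos δ + cos φ₁ sin δ cos θ = -0.583531, so φ₂ = -35.699°.
For the longitude increment, Δλ = atan2( sin θ sin δ cos φ₁, cos δ − sin φ₁ sin φ₂ ) = atan2(-0.035243, 0.645327) = -3.126°.
λ₂ = λ₁ + Δλ = -116.380°.

longitude -116.380°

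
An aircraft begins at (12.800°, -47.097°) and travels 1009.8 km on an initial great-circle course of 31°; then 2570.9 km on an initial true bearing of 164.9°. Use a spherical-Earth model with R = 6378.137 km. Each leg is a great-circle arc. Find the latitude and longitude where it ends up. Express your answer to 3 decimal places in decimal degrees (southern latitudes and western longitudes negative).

Apply the spherical direct solution leg by leg, carrying full precision between legs.
Leg 1: from (12.800°, -47.097°), δ = 1009.8/6378.137 = 0.158322 rad, θ = 31° → φ = 20.522°, λ = -42.123°.
Leg 2: from (20.522°, -42.123°), δ = 2570.9/6378.137 = 0.403080 rad, θ = 164.9° → φ = -1.846°, λ = -36.255°.

latitude -1.846°, longitude -36.255°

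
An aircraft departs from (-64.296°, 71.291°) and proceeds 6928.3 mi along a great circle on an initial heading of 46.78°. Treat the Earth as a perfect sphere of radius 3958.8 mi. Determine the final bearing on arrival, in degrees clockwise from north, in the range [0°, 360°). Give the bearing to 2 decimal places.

The arc subtends δ = 6928.3/3958.8 = 1.750101 rad at the centre.
Start latitude φ₁ = -1.122177 rad; initial bearing θ = 0.816465 rad.
sin φ₂ = sin φ₁ cos δ + cos φ₁ sin δ cos θ = (-0.901047)(-0.178345) + (0.433722)(0.983968)(0.684802) = 0.452949
φ₂ = asin(0.452949) = 0.470071 rad = 26.933°.
Δλ = atan2( sin θ sin δ cos φ₁ , cos δ − sin φ₁ sin φ₂ ) = atan2(0.310999, 0.229783) = 0.934466 rad = 53.541°.
λ₂ = 71.291° + 53.541° = 124.832°.
The forward bearing on arrival equals the back-azimuth from the destination plus 180°.
Back-azimuth from P₂ (26.93°, 124.83°) to P₁ (-64.30°, 71.29°), with Δλ' = λ₁ − λ₂ = -53.54°: atan2( sin Δλ' cos φ₁ , cos φ₂ sin φ₁ − sin φ₂ cos φ₁ cos Δλ' ) = 200.76°.
Final bearing = (200.76° + 180°) mod 360° = 20.76°.

final bearing 20.76°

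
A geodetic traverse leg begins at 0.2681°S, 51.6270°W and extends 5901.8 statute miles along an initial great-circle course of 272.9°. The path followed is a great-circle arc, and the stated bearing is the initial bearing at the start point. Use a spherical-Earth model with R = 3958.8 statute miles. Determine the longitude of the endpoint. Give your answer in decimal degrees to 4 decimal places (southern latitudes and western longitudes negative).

longitude -137.0246°

The arc subtends δ = 5901.8/3958.8 = 1.490805 rad at the centre.
Converting: φ₁ = -0.004679 rad, θ = 4.763004 rad.
sin φ₂ = sin φ₁ cos δ + cos φ₁ sin δ cos θ = (-0.004679)(0.079906) + (0.999989)(0.996802)(0.050593) = 0.050057
φ₂ = asin(0.050057) = 0.050078 rad = 2.8692°.
For the longitude increment, Δλ = atan2( sin θ sin δ cos φ₁, cos δ − sin φ₁ sin φ₂ ) = atan2(-0.995515, 0.080140) = -85.3976°.
λ₂ = λ₁ + Δλ = -137.0246°.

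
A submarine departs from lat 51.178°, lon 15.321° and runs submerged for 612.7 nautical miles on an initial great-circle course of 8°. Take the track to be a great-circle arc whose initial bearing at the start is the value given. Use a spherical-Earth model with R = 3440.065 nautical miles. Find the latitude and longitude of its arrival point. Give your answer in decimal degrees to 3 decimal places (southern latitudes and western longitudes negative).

latitude 61.254°, longitude 18.260°

Central angle δ = d/R = 0.178107 rad.
With φ₁ = 51.178° = 0.893225 rad and θ = 8° = 0.139626 rad:
sin φ₂ = sin φ₁ cos δ + cos φ₁ sin δ cos θ = (0.779097)(0.984181) + (0.626903)(0.177167)(0.990268) = 0.876758
φ₂ = asin(0.876758) = 1.069080 rad = 61.254°.
For the longitude increment, Δλ = atan2( sin θ sin δ cos φ₁, cos δ − sin φ₁ sin φ₂ ) = atan2(0.015457, 0.301101) = 2.939°.
λ₂ = λ₁ + Δλ = 18.260°.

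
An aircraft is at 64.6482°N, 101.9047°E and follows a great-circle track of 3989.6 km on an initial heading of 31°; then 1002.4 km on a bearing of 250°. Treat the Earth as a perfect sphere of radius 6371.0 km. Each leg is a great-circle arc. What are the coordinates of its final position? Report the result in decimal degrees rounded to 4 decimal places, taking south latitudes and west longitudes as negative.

Apply the spherical direct solution leg by leg, carrying full precision between legs.
Leg 1: from (64.6482°, 101.9047°), δ = 3989.6/6371 = 0.626213 rad, θ = 31° → φ = 71.3203°, λ = -148.5672°.
Leg 2: from (71.3203°, -148.5672°), δ = 1002.4/6371 = 0.157338 rad, θ = 250° → φ = 66.7018°, λ = -170.4231°.

latitude 66.7018°, longitude -170.4231°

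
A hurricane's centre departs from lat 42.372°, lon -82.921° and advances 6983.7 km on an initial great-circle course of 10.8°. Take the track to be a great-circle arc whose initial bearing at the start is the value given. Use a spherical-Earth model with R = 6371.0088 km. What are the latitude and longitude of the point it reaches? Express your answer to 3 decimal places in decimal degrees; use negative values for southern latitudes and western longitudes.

latitude 72.455°, longitude 63.515°

The arc subtends δ = 6983.7/6371.0088 = 1.096169 rad at the centre.
Start latitude φ₁ = 0.739531 rad; initial bearing θ = 0.188496 rad.
Destination latitude: φ₂ = arcsin( sin φ₁ cos δ + cos φ₁ sin δ cos θ ) = arcsin(0.953478) = 72.455°.
Then Δλ = atan2(0.123132, -0.185581) = 2.555789 rad, from sin θ sin δ cos φ₁ over cos δ − sin φ₁ sin φ₂.
λ₂ = -82.921° + 146.436° = 63.515°.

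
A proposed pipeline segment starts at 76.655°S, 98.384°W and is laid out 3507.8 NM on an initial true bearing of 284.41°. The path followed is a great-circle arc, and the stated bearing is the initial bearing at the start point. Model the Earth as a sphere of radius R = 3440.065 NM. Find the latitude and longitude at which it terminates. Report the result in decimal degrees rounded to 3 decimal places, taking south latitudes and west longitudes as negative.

latitude -27.423°, longitude -166.757°

δ = 3507.8/3440.065 = 1.019690 rad (58.4239°).
Converting: φ₁ = -1.337882 rad, θ = 4.963891 rad.
Applying the spherical law of cosines for sides, sin φ₂ = sin φ₁ cos δ + cos φ₁ sin δ cos θ = -0.460555, so φ₂ = -27.423°.
For the longitude increment, Δλ = atan2( sin θ sin δ cos φ₁, cos δ − sin φ₁ sin φ₂ ) = atan2(-0.190455, 0.075511) = -68.373°.
λ₂ = -98.384° + -68.373° = -166.757°.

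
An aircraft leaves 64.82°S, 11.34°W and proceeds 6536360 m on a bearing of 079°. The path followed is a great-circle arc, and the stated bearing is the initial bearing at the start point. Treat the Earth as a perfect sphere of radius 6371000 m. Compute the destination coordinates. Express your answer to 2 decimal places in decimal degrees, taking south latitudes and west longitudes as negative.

The arc subtends δ = 6536360/6371000 = 1.025955 rad at the centre.
Start latitude φ₁ = -1.131322 rad; initial bearing θ = 1.378810 rad.
Applying the spherical law of cosines for sides, sin φ₂ = sin φ₁ cos δ + cos φ₁ sin δ cos θ = -0.399605, so φ₂ = -23.55°.
Then Δλ = atan2(0.357175, 0.156650) = 1.157481 rad, from sin θ sin δ cos φ₁ over cos δ − sin φ₁ sin φ₂.
Hence λ₂ = -11.34° + 66.32° = 54.98°.

latitude -23.55°, longitude 54.98°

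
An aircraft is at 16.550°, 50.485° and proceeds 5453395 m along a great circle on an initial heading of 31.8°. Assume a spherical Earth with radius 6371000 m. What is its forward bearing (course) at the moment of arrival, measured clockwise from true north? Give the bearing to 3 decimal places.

final bearing 57.735°

The arc subtends δ = 5453395/6371000 = 0.855972 rad at the centre.
With φ₁ = 16.550° = 0.288852 rad and θ = 31.8° = 0.555015 rad:
Applying the spherical law of cosines for sides, sin φ₂ = sin φ₁ cos δ + cos φ₁ sin δ cos θ = 0.801971, so φ₂ = 53.319°.
Then Δλ = atan2(0.381474, 0.427042) = 0.729098 rad, from sin θ sin δ cos φ₁ over cos δ − sin φ₁ sin φ₂.
λ₂ = 50.485° + 41.774° = 92.259°.
The forward bearing on arrival equals the back-azimuth from the destination plus 180°.
Back-azimuth from P₂ (53.319°, 92.259°) to P₁ (16.550°, 50.485°), with Δλ' = λ₁ − λ₂ = -41.774°: atan2( sin Δλ' cos φ₁ , cos φ₂ sin φ₁ − sin φ₂ cos φ₁ cos Δλ' ) = 237.735°.
Final bearing = (237.735° + 180°) mod 360° = 57.735°.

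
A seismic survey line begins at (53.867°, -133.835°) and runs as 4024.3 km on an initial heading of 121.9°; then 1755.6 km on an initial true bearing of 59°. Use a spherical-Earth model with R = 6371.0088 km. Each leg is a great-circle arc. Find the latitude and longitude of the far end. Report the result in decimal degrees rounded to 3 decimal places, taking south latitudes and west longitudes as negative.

Apply the spherical direct solution leg by leg, carrying full precision between legs.
Leg 1: from (53.867°, -133.835°), δ = 4024.3/6371.0088 = 0.631658 rad, θ = 121.9° → φ = 27.893°, λ = -99.280°.
Leg 2: from (27.893°, -99.280°), δ = 1755.6/6371.0088 = 0.275561 rad, θ = 59° → φ = 35.031°, λ = -82.732°.

latitude 35.031°, longitude -82.732°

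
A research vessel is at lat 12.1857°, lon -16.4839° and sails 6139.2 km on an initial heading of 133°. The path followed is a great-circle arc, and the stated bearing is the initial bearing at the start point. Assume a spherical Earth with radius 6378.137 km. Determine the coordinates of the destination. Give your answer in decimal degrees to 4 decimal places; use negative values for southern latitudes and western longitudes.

latitude -25.2424°, longitude 25.0866°

The arc subtends δ = 6139.2/6378.137 = 0.962538 rad at the centre.
Start latitude φ₁ = 0.212681 rad; initial bearing θ = 2.321288 rad.
Destination latitude: φ₂ = arcsin( sin φ₁ cos δ + cos φ₁ sin δ cos θ ) = arcsin(-0.426448) = -25.2424°.
Δλ = atan2( sin θ sin δ cos φ₁ , cos δ − sin φ₁ sin φ₂ ) = atan2(0.586659, 0.661454) = 0.725543 rad = 41.5705°.
Hence λ₂ = -16.4839° + 41.5705° = 25.0866°.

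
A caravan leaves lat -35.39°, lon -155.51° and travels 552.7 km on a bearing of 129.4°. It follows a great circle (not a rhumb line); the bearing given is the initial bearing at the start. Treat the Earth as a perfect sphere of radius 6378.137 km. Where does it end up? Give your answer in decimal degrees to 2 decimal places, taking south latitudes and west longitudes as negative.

The arc subtends δ = 552.7/6378.137 = 0.086655 rad at the centre.
Converting: φ₁ = -0.617672 rad, θ = 2.258456 rad.
Applying the spherical law of cosines for sides, sin φ₂ = sin φ₁ cos δ + cos φ₁ sin δ cos θ = -0.621750, so φ₂ = -38.44°.
Then Δλ = atan2(0.054521, 0.636168) = 0.085493 rad, from sin θ sin δ cos φ₁ over cos δ − sin φ₁ sin φ₂.
Hence λ₂ = -155.51° + 4.90° = -150.61°.

latitude -38.44°, longitude -150.61°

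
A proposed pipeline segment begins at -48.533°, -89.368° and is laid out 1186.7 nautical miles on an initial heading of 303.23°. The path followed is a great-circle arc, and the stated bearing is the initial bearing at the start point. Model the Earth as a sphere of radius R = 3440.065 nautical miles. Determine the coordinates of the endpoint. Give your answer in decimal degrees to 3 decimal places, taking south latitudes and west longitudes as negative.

latitude -35.625°, longitude -109.733°

The arc subtends δ = 1186.7/3440.065 = 0.344964 rad at the centre.
With φ₁ = -48.533° = -0.847061 rad and θ = 303.23° = 5.292362 rad:
Destination latitude: φ₂ = arcsin( sin φ₁ cos δ + cos φ₁ sin δ cos θ ) = arcsin(-0.582479) = -35.625°.
Then Δλ = atan2(-0.187311, 0.504614) = -0.355431 rad, from sin θ sin δ cos φ₁ over cos δ − sin φ₁ sin φ₂.
λ₂ = λ₁ + Δλ = -109.733°.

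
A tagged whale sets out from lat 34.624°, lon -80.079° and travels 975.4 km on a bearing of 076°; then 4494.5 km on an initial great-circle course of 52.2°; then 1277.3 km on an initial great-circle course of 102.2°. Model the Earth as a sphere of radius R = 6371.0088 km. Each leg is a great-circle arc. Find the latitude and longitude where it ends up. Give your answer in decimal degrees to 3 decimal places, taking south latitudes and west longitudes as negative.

Apply the spherical direct solution leg by leg, carrying full precision between legs.
Leg 1: from (34.624°, -80.079°), δ = 975.4/6371.0088 = 0.153100 rad, θ = 76° → φ = 36.292°, λ = -69.500°.
Leg 2: from (36.292°, -69.500°), δ = 4494.5/6371.0088 = 0.705461 rad, θ = 52.2° → φ = 50.438°, λ = -15.950°.
Leg 3: from (50.438°, -15.950°), δ = 1277.3/6371.0088 = 0.200486 rad, θ = 102.2° → φ = 46.776°, λ = 0.562°.

latitude 46.776°, longitude 0.562°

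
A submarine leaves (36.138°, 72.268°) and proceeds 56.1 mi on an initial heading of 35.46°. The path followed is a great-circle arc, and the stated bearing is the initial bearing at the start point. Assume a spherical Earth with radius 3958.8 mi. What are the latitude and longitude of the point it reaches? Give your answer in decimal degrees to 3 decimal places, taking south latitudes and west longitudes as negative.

latitude 36.798°, longitude 72.856°

Central angle δ = d/R = 0.014171 rad.
Start latitude φ₁ = 0.630727 rad; initial bearing θ = 0.618894 rad.
sin φ₂ = sin φ₁ cos δ + cos φ₁ sin δ cos θ = (0.589732)(0.999900) + (0.807599)(0.014170)(0.814521) = 0.598994
φ₂ = asin(0.598994) = 0.642245 rad = 36.798°.
Δλ = atan2( sin θ sin δ cos φ₁ , cos δ − sin φ₁ sin φ₂ ) = atan2(0.006639, 0.646653) = 0.010266 rad = 0.588°.
λ₂ = λ₁ + Δλ = 72.856°.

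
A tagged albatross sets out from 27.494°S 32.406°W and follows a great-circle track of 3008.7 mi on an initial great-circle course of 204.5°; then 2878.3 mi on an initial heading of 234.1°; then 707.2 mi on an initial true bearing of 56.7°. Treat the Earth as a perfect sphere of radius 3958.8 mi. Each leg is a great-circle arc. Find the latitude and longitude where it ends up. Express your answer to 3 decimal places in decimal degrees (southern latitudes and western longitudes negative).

Apply the spherical direct solution leg by leg, carrying full precision between legs.
Leg 1: from (-27.494°, -32.406°), δ = 3008.7/3958.8 = 0.760003 rad, θ = 204.5° → φ = -62.963°, λ = -71.346°.
Leg 2: from (-62.963°, -71.346°), δ = 2878.3/3958.8 = 0.727064 rad, θ = 234.1° → φ = -57.420°, λ = -162.148°.
Leg 3: from (-57.420°, -162.148°), δ = 707.2/3958.8 = 0.178640 rad, θ = 56.7° → φ = -50.960°, λ = -148.510°.

latitude -50.960°, longitude -148.510°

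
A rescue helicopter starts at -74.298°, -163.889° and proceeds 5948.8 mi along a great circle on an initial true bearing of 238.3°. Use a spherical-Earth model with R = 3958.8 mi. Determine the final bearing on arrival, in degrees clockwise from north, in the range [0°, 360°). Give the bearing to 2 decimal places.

final bearing 346.39°

δ = 5948.8/3958.8 = 1.502678 rad (86.0971°).
Converting: φ₁ = -1.296745 rad, θ = 4.159120 rad.
Destination latitude: φ₂ = arcsin( sin φ₁ cos δ + cos φ₁ sin δ cos θ ) = arcsin(-0.207407) = -11.970°.
Δλ = atan2( sin θ sin δ cos φ₁ , cos δ − sin φ₁ sin φ₂ ) = atan2(-0.229724, -0.131601) = -2.091023 rad = -119.807°.
λ₂ = -163.889° + -119.807° = -283.696°, normalized to (−180°, 180°] → 76.304°.
The forward bearing on arrival equals the back-azimuth from the destination plus 180°.
Back-azimuth from P₂ (-11.97°, 76.30°) to P₁ (-74.30°, -163.89°), with Δλ' = λ₁ − λ₂ = -240.19°: atan2( sin Δλ' cos φ₁ , cos φ₂ sin φ₁ − sin φ₂ cos φ₁ cos Δλ' ) = 166.39°.
Final bearing = (166.39° + 180°) mod 360° = 346.39°.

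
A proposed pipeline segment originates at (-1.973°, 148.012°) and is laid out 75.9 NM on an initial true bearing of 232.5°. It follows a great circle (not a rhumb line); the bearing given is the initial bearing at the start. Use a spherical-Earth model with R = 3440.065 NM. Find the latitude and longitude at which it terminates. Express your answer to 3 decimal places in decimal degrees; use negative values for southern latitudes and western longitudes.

latitude -2.742°, longitude 147.008°

The arc subtends δ = 75.9/3440.065 = 0.022064 rad at the centre.
Converting: φ₁ = -0.034435 rad, θ = 4.057891 rad.
Applying the spherical law of cosines for sides, sin φ₂ = sin φ₁ cos δ + cos φ₁ sin δ cos θ = -0.047843, so φ₂ = -2.742°.
Δλ = atan2( sin θ sin δ cos φ₁ , cos δ − sin φ₁ sin φ₂ ) = atan2(-0.017492, 0.998109) = -0.017524 rad = -1.004°.
λ₂ = λ₁ + Δλ = 147.008°.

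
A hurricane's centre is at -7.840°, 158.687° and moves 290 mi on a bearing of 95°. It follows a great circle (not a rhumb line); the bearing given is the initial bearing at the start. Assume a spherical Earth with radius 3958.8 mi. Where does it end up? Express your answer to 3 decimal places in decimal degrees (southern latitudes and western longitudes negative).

latitude -8.184°, longitude 162.911°

δ = 290/3958.8 = 0.073255 rad (4.1972°).
With φ₁ = -7.840° = -0.136834 rad and θ = 95° = 1.658063 rad:
Destination latitude: φ₂ = arcsin( sin φ₁ cos δ + cos φ₁ sin δ cos θ ) = arcsin(-0.142361) = -8.184°.
Δλ = atan2( sin θ sin δ cos φ₁ , cos δ − sin φ₁ sin φ₂ ) = atan2(0.072229, 0.977899) = 0.073728 rad = 4.224°.
λ₂ = λ₁ + Δλ = 162.911°.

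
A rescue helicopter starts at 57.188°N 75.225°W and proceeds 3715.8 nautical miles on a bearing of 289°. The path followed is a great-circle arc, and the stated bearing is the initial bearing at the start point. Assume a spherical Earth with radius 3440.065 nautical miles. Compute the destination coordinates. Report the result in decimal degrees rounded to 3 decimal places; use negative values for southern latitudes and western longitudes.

δ = 3715.8/3440.065 = 1.080154 rad (61.8883°).
Start latitude φ₁ = 0.998119 rad; initial bearing θ = 5.044002 rad.
sin φ₂ = sin φ₁ cos δ + cos φ₁ sin δ cos θ = (0.840453)(0.471193) + (0.541884)(0.882030)(0.325568) = 0.551623
φ₂ = asin(0.551623) = 0.584309 rad = 33.478°.
Δλ = atan2( sin θ sin δ cos φ₁ , cos δ − sin φ₁ sin φ₂ ) = atan2(-0.451919, 0.007579) = -1.554027 rad = -89.039°.
λ₂ = λ₁ + Δλ = -164.264°.

latitude 33.478°, longitude -164.264°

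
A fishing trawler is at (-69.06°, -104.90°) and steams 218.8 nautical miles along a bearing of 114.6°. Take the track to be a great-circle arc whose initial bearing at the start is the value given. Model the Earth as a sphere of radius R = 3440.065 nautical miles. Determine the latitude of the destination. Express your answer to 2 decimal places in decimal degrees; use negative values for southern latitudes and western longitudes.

latitude -70.31°

Angular distance δ = d/R = 218.8 / 3440.065 = 0.063603 rad.
With φ₁ = -69.06° = -1.205324 rad and θ = 114.6° = 2.000147 rad:
Applying the spherical law of cosines for sides, sin φ₂ = sin φ₁ cos δ + cos φ₁ sin δ cos θ = -0.941523, so φ₂ = -70.31°.
Δλ = atan2( sin θ sin δ cos φ₁ , cos δ − sin φ₁ sin φ₂ ) = atan2(0.020654, 0.118638) = 0.172367 rad = 9.88°.
λ₂ = λ₁ + Δλ = -95.02°.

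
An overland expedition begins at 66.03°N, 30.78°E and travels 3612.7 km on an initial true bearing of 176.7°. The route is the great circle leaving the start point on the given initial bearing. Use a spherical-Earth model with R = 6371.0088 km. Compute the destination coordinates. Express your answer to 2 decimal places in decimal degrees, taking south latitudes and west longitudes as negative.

latitude 33.57°, longitude 32.91°

Angular distance δ = d/R = 3612.7 / 6371.0088 = 0.567053 rad.
Converting: φ₁ = 1.152441 rad, θ = 3.083997 rad.
Applying the spherical law of cosines for sides, sin φ₂ = sin φ₁ cos δ + cos φ₁ sin δ cos θ = 0.552885, so φ₂ = 33.57°.
For the longitude increment, Δλ = atan2( sin θ sin δ cos φ₁, cos δ − sin φ₁ sin φ₂ ) = atan2(0.012562, 0.338285) = 2.13°.
Hence λ₂ = 30.78° + 2.13° = 32.91°.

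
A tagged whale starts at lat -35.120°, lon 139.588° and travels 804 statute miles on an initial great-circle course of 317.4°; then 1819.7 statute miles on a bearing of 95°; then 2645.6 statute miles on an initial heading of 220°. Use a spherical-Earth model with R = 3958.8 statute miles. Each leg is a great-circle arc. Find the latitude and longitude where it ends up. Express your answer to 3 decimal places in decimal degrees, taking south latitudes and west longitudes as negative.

Apply the spherical direct solution leg by leg, carrying full precision between legs.
Leg 1: from (-35.120°, 139.588°), δ = 804/3958.8 = 0.203092 rad, θ = 317.4° → φ = -26.233°, λ = 130.833°.
Leg 2: from (-26.233°, 130.833°), δ = 1819.7/3958.8 = 0.459659 rad, θ = 95° → φ = -25.520°, λ = 160.157°.
Leg 3: from (-25.520°, 160.157°), δ = 2645.6/3958.8 = 0.668283 rad, θ = 220° → φ = -50.042°, λ = 121.828°.

latitude -50.042°, longitude 121.828°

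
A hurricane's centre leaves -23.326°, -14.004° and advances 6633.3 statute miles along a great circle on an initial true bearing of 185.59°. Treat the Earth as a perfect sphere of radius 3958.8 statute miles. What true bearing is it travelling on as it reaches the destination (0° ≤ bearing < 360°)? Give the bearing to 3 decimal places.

final bearing 349.642°

The arc subtends δ = 6633.3/3958.8 = 1.675584 rad at the centre.
Start latitude φ₁ = -0.407116 rad; initial bearing θ = 3.239157 rad.
sin φ₂ = sin φ₁ cos δ + cos φ₁ sin δ cos θ = (-0.395962)(-0.104596) + (0.918267)(0.994515)(-0.995244) = -0.867471
φ₂ = asin(-0.867471) = -1.050096 rad = -60.166°.
Δλ = atan2( sin θ sin δ cos φ₁ , cos δ − sin φ₁ sin φ₂ ) = atan2(-0.088957, -0.448081) = -2.945612 rad = -168.771°.
λ₂ = -14.004° + -168.771° = -182.775°, normalized to (−180°, 180°] → 177.225°.
The forward bearing on arrival equals the back-azimuth from the destination plus 180°.
Back-azimuth from P₂ (-60.166°, 177.225°) to P₁ (-23.326°, -14.004°), with Δλ' = λ₁ − λ₂ = -191.229°: atan2( sin Δλ' cos φ₁ , cos φ₂ sin φ₁ − sin φ₂ cos φ₁ cos Δλ' ) = 169.642°.
Final bearing = (169.642° + 180°) mod 360° = 349.642°.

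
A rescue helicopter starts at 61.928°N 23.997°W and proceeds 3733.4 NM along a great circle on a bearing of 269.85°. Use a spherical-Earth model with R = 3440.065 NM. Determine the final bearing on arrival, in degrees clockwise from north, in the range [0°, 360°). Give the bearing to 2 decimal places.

final bearing 211.07°

δ = 3733.4/3440.065 = 1.085270 rad (62.1814°).
Converting: φ₁ = 1.080847 rad, θ = 4.709771 rad.
Applying the spherical law of cosines for sides, sin φ₂ = sin φ₁ cos δ + cos φ₁ sin δ cos θ = 0.410683, so φ₂ = 24.248°.
For the longitude increment, Δλ = atan2( sin θ sin δ cos φ₁, cos δ − sin φ₁ sin φ₂ ) = atan2(-0.416194, 0.104305) = -75.931°.
λ₂ = λ₁ + Δλ = -99.928°.
The forward bearing on arrival equals the back-azimuth from the destination plus 180°.
Back-azimuth from P₂ (24.25°, -99.93°) to P₁ (61.93°, -24.00°), with Δλ' = λ₁ − λ₂ = 75.93°: atan2( sin Δλ' cos φ₁ , cos φ₂ sin φ₁ − sin φ₂ cos φ₁ cos Δλ' ) = 31.07°.
Final bearing = (31.07° + 180°) mod 360° = 211.07°.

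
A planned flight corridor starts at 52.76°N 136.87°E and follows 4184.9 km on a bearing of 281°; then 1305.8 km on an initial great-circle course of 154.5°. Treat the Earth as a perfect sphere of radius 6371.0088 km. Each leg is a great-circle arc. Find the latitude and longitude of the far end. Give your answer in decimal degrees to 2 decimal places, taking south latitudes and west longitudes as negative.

Apply the spherical direct solution leg by leg, carrying full precision between legs.
Leg 1: from (52.76°, 136.87°), δ = 4184.9/6371.0088 = 0.656866 rad, θ = 281° → φ = 44.50°, λ = 79.68°.
Leg 2: from (44.50°, 79.68°), δ = 1305.8/6371.0088 = 0.204960 rad, θ = 154.5° → φ = 33.73°, λ = 85.73°.

latitude 33.73°, longitude 85.73°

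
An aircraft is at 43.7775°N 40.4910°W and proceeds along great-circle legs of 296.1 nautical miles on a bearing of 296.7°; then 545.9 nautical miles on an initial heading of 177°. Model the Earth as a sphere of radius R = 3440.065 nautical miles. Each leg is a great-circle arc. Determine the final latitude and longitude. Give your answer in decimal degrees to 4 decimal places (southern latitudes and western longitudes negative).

Apply the spherical direct solution leg by leg, carrying full precision between legs.
Leg 1: from (43.7775°, -40.4910°), δ = 296.1/3440.065 = 0.086074 rad, θ = 296.7° → φ = 45.8228°, λ = -46.8183°.
Leg 2: from (45.8228°, -46.8183°), δ = 545.9/3440.065 = 0.158689 rad, θ = 177° → φ = 36.7414°, λ = -46.2269°.

latitude 36.7414°, longitude -46.2269°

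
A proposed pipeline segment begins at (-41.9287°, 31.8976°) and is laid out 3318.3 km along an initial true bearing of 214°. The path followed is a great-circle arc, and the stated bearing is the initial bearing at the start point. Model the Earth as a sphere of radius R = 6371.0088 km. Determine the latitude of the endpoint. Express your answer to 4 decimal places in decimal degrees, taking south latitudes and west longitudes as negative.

The arc subtends δ = 3318.3/6371.0088 = 0.520844 rad at the centre.
Start latitude φ₁ = -0.731794 rad; initial bearing θ = 3.735005 rad.
Destination latitude: φ₂ = arcsin( sin φ₁ cos δ + cos φ₁ sin δ cos θ ) = arcsin(-0.886521) = -62.4392°.
Then Δλ = atan2(-0.207020, 0.275022) = -0.645252 rad, from sin θ sin δ cos φ₁ over cos δ − sin φ₁ sin φ₂.
λ₂ = 31.8976° + -36.9702° = -5.0726°.

latitude -62.4392°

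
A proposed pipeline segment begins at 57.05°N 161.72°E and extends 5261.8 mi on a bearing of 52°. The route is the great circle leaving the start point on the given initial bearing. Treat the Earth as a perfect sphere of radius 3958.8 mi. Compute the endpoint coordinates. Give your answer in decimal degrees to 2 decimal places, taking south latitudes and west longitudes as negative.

latitude 31.73°, longitude -82.38°

The arc subtends δ = 5261.8/3958.8 = 1.329140 rad at the centre.
Start latitude φ₁ = 0.995710 rad; initial bearing θ = 0.907571 rad.
Destination latitude: φ₂ = arcsin( sin φ₁ cos δ + cos φ₁ sin δ cos θ ) = arcsin(0.525949) = 31.73°.
Δλ = atan2( sin θ sin δ cos φ₁ , cos δ − sin φ₁ sin φ₂ ) = atan2(0.416151, -0.202037) = 2.022769 rad = 115.90°.
λ₂ = 161.72° + 115.90° = 277.62°, normalized to (−180°, 180°] → -82.38°.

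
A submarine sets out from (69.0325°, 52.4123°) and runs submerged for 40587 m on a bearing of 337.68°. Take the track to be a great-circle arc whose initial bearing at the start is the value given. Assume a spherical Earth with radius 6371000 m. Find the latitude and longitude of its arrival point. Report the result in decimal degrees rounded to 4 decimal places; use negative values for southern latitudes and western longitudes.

Angular distance δ = d/R = 40587 / 6371000 = 0.006371 rad.
With φ₁ = 69.0325° = 1.204844 rad and θ = 337.68° = 5.893628 rad:
Destination latitude: φ₂ = arcsin( sin φ₁ cos δ + cos φ₁ sin δ cos θ ) = arcsin(0.935873) = 69.3697°.
For the longitude increment, Δλ = atan2( sin θ sin δ cos φ₁, cos δ − sin φ₁ sin φ₂ ) = atan2(-0.000866, 0.126076) = -0.3934°.
λ₂ = 52.4123° + -0.3934° = 52.0189°.

latitude 69.3697°, longitude 52.0189°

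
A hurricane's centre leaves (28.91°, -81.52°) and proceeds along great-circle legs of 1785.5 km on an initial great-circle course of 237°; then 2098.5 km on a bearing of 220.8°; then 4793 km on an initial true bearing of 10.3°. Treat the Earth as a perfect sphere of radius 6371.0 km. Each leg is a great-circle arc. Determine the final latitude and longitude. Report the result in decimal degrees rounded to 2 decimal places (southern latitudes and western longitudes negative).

Apply the spherical direct solution leg by leg, carrying full precision between legs.
Leg 1: from (28.91°, -81.52°), δ = 1785.5/6371 = 0.280254 rad, θ = 237° → φ = 19.43°, λ = -95.76°.
Leg 2: from (19.43°, -95.76°), δ = 2098.5/6371 = 0.329383 rad, θ = 220.8° → φ = 4.81°, λ = -108.01°.
Leg 3: from (4.81°, -108.01°), δ = 4793/6371 = 0.752315 rad, θ = 10.3° → φ = 46.99°, λ = -97.69°.

latitude 46.99°, longitude -97.69°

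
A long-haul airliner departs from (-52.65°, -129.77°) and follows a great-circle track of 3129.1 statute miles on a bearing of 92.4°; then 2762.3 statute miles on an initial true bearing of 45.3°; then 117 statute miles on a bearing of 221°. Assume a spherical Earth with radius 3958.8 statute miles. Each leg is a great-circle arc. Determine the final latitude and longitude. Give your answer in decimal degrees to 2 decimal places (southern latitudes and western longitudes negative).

Apply the spherical direct solution leg by leg, carrying full precision between legs.
Leg 1: from (-52.65°, -129.77°), δ = 3129.1/3958.8 = 0.790416 rad, θ = 92.4° → φ = -35.26°, λ = -69.36°.
Leg 2: from (-35.26°, -69.36°), δ = 2762.3/3958.8 = 0.697762 rad, θ = 45.3° → φ = -4.21°, λ = -42.11°.
Leg 3: from (-4.21°, -42.11°), δ = 117/3958.8 = 0.029554 rad, θ = 221° → φ = -5.49°, λ = -43.22°.

latitude -5.49°, longitude -43.22°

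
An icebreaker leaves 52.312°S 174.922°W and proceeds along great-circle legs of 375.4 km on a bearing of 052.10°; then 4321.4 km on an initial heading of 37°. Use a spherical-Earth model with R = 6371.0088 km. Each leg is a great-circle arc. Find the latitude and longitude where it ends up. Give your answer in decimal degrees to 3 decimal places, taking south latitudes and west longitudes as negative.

latitude -16.074°, longitude -147.622°

Apply the spherical direct solution leg by leg, carrying full precision between legs.
Leg 1: from (-52.312°, -174.922°), δ = 375.4/6371.0088 = 0.058923 rad, θ = 52.1° → φ = -50.162°, λ = -170.762°.
Leg 2: from (-50.162°, -170.762°), δ = 4321.4/6371.0088 = 0.678291 rad, θ = 37° → φ = -16.074°, λ = -147.622°.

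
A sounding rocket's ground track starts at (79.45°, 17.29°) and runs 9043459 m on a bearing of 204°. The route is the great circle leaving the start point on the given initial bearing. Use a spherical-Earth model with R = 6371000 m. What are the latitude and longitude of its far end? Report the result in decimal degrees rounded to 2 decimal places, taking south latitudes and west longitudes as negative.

latitude -0.98°, longitude -6.42°

Angular distance δ = d/R = 9043459 / 6371000 = 1.419472 rad.
Start latitude φ₁ = 1.386664 rad; initial bearing θ = 3.560472 rad.
Applying the spherical law of cosines for sides, sin φ₂ = sin φ₁ cos δ + cos φ₁ sin δ cos θ = -0.017154, so φ₂ = -0.98°.
For the longitude increment, Δλ = atan2( sin θ sin δ cos φ₁, cos δ − sin φ₁ sin φ₂ ) = atan2(-0.073620, 0.167611) = -23.71°.
Hence λ₂ = 17.29° + -23.71° = -6.42°.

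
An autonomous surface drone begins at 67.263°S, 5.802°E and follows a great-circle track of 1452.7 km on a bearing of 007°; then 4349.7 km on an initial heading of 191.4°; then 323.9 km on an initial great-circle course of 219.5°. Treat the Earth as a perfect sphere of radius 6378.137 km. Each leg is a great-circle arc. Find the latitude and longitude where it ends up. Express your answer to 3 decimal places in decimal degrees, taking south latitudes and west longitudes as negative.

latitude -84.260°, longitude -121.545°

Apply the spherical direct solution leg by leg, carrying full precision between legs.
Leg 1: from (-67.263°, 5.802°), δ = 1452.7/6378.137 = 0.227762 rad, θ = 7° → φ = -54.277°, λ = 8.503°.
Leg 2: from (-54.277°, 8.503°), δ = 4349.7/6378.137 = 0.681970 rad, θ = 191.4° → φ = -82.320°, λ = -102.709°.
Leg 3: from (-82.320°, -102.709°), δ = 323.9/6378.137 = 0.050783 rad, θ = 219.5° → φ = -84.260°, λ = -121.545°.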